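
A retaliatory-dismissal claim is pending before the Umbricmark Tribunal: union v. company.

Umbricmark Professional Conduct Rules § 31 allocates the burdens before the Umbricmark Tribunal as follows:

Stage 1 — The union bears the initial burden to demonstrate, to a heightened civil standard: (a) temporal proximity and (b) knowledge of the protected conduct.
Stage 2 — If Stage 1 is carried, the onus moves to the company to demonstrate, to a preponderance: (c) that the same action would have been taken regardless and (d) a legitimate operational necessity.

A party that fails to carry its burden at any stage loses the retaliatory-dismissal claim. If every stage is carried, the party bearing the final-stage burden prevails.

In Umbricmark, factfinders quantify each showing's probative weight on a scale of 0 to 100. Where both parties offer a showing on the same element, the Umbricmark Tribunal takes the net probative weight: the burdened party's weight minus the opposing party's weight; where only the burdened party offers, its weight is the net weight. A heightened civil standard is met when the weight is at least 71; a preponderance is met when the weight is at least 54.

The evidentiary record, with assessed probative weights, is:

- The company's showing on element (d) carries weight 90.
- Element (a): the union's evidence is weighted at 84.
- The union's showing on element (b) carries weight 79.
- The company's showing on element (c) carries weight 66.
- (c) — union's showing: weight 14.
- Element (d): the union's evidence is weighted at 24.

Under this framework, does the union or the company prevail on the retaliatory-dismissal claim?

union

At Stage 1 the union must meet a heightened civil standard (weight is at least 71): on (a) the weight is 84, which does reach 71, so (a) meets the standard; on (b) the weight is 79, which does reach 71, so (b) meets the standard.
  Stage 1 is satisfied; the onus moves to the company.
At Stage 2 the company must meet a preponderance (weight is at least 54): on (c) the weight is 66 less the opposing 14 gives net 52, < 54, so (c) does not meet the standard; on (d) the weight is 90 less the opposing 24 gives net 66, which does reach 54, so (d) meets the standard.
  Stage 2 not carried; the company fails its burden.
The union prevails.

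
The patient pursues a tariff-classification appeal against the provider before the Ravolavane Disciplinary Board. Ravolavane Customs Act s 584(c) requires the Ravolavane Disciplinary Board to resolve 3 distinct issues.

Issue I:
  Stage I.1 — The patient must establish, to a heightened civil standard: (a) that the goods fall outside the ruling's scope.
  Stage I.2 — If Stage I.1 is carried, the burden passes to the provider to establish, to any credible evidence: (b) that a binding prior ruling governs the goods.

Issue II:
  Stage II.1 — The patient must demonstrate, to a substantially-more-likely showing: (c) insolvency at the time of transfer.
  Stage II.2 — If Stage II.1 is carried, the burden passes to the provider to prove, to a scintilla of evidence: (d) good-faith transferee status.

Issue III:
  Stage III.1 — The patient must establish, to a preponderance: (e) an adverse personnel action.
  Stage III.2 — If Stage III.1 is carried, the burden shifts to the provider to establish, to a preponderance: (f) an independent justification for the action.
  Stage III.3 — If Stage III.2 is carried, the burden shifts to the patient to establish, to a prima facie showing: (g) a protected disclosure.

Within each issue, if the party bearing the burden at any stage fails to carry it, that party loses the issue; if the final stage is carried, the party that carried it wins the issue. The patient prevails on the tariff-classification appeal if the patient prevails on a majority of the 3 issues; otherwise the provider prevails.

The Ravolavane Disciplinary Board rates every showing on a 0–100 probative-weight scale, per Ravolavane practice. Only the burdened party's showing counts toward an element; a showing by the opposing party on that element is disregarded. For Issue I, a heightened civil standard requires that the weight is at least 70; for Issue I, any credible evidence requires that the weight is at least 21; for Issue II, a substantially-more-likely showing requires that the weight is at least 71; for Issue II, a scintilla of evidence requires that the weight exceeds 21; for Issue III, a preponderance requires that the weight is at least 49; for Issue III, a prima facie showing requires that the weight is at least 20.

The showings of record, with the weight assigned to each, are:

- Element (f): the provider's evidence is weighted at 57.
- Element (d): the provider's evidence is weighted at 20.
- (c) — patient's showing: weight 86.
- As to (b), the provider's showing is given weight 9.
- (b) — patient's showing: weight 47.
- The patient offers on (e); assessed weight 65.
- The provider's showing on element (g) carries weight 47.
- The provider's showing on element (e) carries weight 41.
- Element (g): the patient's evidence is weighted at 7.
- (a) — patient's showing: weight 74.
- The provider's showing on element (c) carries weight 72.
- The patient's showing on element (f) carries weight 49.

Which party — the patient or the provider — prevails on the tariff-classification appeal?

patient

— Issue I —
At Stage I.1 the patient must meet a heightened civil standard (weight is at least 70): on (a) the weight is 74, ≥ 70, so (a) meets the standard.
  The patient carries Stage I.1; the provider now bears the burden.
At Stage I.2 the provider must meet any credible evidence (weight is at least 21): on (b) the weight is 9 (the patient's 47 is given no effect), < 21, so (b) does not meet the standard.
  Stage I.2 not carried; the provider fails its burden.
The patient prevails on this issue.
— Issue II —
Stage II.1 — burden on patient; standard: a substantially-more-likely showing (weight is at least 71).
    (c): 86 (provider's 72 disregarded) ≥ 71 [met]
  Stage II.1 is satisfied; the onus moves to the provider.
Stage II.2 — burden on provider; standard: a scintilla of evidence (weight exceeds 21).
    (d): 20 ≤ 21 [not met]
  Stage II.2 not carried; the provider fails its burden.
The analysis ends at Stage II.2; the patient prevails on this issue.
— Issue III —
Stage III.1 — burden on patient; standard: a preponderance (weight is at least 49).
    (e): 65 (provider's 41 disregarded) ≥ 49 [met]
  Stage III.1 is satisfied; the onus moves to the provider.
Stage III.2 — burden on provider; standard: a preponderance (weight is at least 49).
    (f): 57 (patient's 49 disregarded) ≥ 49 [met]
  Stage III.2 carried; the burden shifts to the patient.
Stage III.3 — burden on patient; standard: a prima facie showing (weight is at least 20).
    (g): 7 (provider's 47 disregarded) < 20 [not met]
  Stage III.3 not carried; the patient fails its burden.
The analysis ends at Stage III.3; the provider prevails on this issue.
Per-issue: Issue I → patient; Issue II → patient; Issue III → provider. The patient must prevail on a majority of issues; overall, the patient prevails.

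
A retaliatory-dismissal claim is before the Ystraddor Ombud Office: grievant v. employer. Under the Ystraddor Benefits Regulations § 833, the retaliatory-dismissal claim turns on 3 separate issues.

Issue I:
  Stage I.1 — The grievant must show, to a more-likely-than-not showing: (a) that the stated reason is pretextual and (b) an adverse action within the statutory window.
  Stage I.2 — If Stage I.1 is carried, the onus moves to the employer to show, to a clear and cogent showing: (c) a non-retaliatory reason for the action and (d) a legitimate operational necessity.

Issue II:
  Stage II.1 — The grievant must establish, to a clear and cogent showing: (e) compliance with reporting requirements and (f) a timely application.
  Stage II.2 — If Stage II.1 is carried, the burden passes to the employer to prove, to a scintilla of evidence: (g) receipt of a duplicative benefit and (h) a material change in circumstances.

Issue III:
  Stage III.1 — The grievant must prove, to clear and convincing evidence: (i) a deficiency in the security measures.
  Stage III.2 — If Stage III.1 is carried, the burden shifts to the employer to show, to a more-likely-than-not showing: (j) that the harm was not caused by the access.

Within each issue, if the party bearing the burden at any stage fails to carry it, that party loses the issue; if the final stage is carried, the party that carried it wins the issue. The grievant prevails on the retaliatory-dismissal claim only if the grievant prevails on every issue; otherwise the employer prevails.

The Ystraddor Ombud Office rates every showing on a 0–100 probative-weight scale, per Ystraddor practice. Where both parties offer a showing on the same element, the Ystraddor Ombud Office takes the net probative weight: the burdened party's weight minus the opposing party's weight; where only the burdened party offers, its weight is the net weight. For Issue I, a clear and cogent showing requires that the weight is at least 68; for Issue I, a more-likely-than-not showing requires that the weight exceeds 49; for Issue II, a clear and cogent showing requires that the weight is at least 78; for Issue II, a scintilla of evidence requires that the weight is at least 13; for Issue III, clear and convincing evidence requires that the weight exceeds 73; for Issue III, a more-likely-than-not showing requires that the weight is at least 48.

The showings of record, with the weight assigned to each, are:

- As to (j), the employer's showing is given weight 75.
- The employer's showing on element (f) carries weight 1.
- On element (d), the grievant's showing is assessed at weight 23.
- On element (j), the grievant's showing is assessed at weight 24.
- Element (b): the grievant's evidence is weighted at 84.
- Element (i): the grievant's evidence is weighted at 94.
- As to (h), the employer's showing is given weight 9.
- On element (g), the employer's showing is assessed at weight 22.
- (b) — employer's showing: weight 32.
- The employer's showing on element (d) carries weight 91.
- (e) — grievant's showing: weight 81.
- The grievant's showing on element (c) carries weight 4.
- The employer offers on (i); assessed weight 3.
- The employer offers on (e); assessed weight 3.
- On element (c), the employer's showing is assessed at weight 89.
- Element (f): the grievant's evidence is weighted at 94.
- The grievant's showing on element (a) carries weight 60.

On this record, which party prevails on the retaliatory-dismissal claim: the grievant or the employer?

employer

— Issue I —
Stage I.1 (grievant, a more-likely-than-not showing, weight exceeds 49): (a) 60 > 49 — meets; (b) net 84−32=52 > 49 — meets.
  The grievant carries Stage I.1; the employer now bears the burden.
Stage I.2 (employer, a clear and cogent showing, weight is at least 68): (c) net 89−4=85 ≥ 68 — meets; (d) net 91−23=68 ≥ 68 — meets.
  The employer carries the last stage.
Every stage carried; the employer prevails on this issue.
— Issue II —
Stage II.1 (grievant, a clear and cogent showing, weight is at least 78): (e) net 81−3=78 ≥ 78 — meets; (f) net 94−1=93 ≥ 78 — meets.
  The grievant carries Stage II.1; the employer now bears the burden.
Stage II.2 (employer, a scintilla of evidence, weight is at least 13): (g) 22 ≥ 13 — meets; (h) 9 < 13 — fails.
  Stage II.2 not carried; the employer fails its burden.
The analysis ends at Stage II.2; the grievant prevails on this issue.
— Issue III —
Stage III.1 (grievant, clear and convincing evidence, weight exceeds 73): (i) net 94−3=91 > 73 — meets.
  All elements met. The burden passes to the employer.
Stage III.2 (employer, a more-likely-than-not showing, weight is at least 48): (j) net 75−24=51 ≥ 48 — meets.
  All elements met at the final stage.
Every stage carried; the employer prevails on this issue.
Per-issue: Issue I → employer; Issue II → grievant; Issue III → employer. The grievant must prevail on every issue; overall, the employer prevails.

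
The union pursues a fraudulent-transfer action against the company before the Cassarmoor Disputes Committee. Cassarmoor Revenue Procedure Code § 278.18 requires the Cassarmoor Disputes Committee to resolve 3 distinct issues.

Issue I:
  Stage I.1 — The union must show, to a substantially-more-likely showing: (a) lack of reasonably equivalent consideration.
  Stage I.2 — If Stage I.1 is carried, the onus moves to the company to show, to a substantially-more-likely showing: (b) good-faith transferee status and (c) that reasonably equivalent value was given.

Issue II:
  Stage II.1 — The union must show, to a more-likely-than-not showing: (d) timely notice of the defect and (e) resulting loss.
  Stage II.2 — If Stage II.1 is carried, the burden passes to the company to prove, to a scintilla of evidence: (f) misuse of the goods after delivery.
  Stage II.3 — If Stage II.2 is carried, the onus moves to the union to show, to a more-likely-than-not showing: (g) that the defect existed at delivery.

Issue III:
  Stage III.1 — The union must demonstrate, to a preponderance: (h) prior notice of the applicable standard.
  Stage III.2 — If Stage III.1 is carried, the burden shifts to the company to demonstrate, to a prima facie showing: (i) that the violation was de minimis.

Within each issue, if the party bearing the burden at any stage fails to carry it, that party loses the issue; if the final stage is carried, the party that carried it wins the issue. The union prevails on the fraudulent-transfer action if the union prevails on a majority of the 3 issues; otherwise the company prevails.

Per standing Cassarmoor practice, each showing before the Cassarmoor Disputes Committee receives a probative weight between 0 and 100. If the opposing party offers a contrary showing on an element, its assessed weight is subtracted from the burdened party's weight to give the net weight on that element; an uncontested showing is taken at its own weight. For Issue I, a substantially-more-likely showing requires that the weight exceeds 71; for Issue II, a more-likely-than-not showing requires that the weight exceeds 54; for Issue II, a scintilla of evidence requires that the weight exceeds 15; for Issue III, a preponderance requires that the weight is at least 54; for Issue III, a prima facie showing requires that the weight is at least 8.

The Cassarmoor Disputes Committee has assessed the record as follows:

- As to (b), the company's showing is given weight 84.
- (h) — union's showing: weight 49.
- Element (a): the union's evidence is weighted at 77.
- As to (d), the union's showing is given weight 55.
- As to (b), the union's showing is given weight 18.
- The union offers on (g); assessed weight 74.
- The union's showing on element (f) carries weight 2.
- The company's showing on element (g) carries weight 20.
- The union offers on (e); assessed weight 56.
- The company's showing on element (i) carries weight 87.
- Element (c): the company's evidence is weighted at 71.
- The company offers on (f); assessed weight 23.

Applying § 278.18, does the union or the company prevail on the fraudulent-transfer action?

company

— Issue I —
At Stage I.1 the union must meet a substantially-more-likely showing (weight exceeds 71): on (a) the weight is 77, > 71, so (a) meets the standard.
  The union carries Stage I.1; the company now bears the burden.
At Stage I.2 the company must meet a substantially-more-likely showing (weight exceeds 71): on (b) the weight is 84 less the opposing 18 gives net 66, which does not exceed 71, so (b) does not meet the standard; on (c) the weight is 71, which does not exceed 71, so (c) does not meet the standard.
  Not every element is met, so the company fails to carry Stage I.2.
So the union prevails on this issue.
— Issue II —
Stage II.1 (union, a more-likely-than-not showing, weight exceeds 54): (d) 55 > 54 — meets; (e) 56 > 54 — meets.
  The union carries Stage II.1; the company now bears the burden.
Stage II.2 (company, a scintilla of evidence, weight exceeds 15): (f) net 23−2=21 > 15 — meets.
  All elements met. The burden passes to the union.
Stage II.3 (union, a more-likely-than-not showing, weight exceeds 54): (g) net 74−20=54 ≤ 54 — fails.
  The union does not carry Stage II.3.
So the company prevails on this issue.
— Issue III —
Stage III.1 — burden on union; standard: a preponderance (weight is at least 54).
    (h): 49 < 54 [not met]
  The union does not carry Stage III.1.
So the company prevails on this issue.
Per-issue: Issue I → union; Issue II → company; Issue III → company. The union must prevail on a majority of issues; overall, the company prevails.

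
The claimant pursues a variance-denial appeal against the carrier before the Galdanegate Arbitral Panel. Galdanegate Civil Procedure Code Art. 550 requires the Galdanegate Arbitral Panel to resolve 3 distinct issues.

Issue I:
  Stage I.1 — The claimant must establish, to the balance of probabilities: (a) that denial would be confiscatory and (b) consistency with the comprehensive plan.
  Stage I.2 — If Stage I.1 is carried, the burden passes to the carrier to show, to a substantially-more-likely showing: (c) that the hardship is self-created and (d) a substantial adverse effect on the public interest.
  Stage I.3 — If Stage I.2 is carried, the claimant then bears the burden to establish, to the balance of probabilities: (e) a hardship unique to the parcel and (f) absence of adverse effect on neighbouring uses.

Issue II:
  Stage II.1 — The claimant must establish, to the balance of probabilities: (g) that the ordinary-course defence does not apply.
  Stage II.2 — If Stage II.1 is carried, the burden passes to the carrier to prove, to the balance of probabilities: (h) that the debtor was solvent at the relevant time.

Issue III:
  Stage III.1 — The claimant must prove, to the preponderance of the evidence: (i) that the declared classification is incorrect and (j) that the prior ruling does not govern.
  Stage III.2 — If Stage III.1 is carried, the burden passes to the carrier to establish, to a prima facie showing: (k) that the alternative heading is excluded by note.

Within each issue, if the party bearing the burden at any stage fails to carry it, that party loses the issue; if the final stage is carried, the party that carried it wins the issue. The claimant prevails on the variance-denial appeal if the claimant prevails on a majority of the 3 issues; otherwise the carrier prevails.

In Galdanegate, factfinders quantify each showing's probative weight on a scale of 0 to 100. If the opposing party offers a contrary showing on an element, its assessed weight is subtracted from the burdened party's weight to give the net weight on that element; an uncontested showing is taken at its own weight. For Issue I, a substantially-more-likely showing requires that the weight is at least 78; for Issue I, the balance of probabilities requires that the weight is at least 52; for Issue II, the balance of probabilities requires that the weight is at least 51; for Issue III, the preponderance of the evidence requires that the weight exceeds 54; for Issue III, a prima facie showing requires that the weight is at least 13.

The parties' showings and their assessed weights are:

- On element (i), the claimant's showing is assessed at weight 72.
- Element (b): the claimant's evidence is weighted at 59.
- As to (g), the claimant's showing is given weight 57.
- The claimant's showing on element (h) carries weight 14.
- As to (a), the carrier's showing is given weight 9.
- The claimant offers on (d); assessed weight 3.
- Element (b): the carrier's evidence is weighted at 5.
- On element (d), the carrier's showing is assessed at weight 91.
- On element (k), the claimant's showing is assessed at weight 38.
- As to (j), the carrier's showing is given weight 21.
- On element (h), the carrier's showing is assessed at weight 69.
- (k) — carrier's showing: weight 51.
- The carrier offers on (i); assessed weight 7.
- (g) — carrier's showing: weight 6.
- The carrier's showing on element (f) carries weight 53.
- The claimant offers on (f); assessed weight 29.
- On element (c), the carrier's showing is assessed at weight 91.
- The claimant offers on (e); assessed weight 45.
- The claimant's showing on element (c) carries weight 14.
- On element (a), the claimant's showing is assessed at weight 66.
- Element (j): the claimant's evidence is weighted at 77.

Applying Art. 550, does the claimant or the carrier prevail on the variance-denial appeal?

— Issue I —
Stage I.1 (claimant, the balance of probabilities, weight is at least 52): (a) net 66−9=57 ≥ 52 — meets; (b) net 59−5=54 ≥ 52 — meets.
  The claimant carries Stage I.1; the carrier now bears the burden.
Stage I.2 (carrier, a substantially-more-likely showing, weight is at least 78): (c) net 91−14=77 < 78 — fails; (d) net 91−3=88 ≥ 78 — meets.
  The carrier does not carry Stage I.2.
The analysis ends at Stage I.2; the claimant prevails on this issue.
— Issue II —
Stage II.1 — burden on claimant; standard: the balance of probabilities (weight is at least 51).
    (g): 57 − 6 = 51 ≥ 51 [met]
  Stage II.1 is satisfied; the onus moves to the carrier.
Stage II.2 — burden on carrier; standard: the balance of probabilities (weight is at least 51).
    (h): 69 − 14 = 55 ≥ 51 [met]
  All elements met at the final stage.
With every stage satisfied, the carrier prevails on this issue.
— Issue III —
At Stage III.1 the claimant must meet the preponderance of the evidence (weight exceeds 54): on (i) the weight is 72 less the opposing 7 gives net 65, which does exceed 54, so (i) meets the standard; on (j) the weight is 77 less the opposing 21 gives net 56, which does exceed 54, so (j) meets the standard.
  All elements met. The burden passes to the carrier.
At Stage III.2 the carrier must meet a prima facie showing (weight is at least 13): on (k) the weight is 51 less the opposing 38 gives net 13, which does reach 13, so (k) meets the standard.
  The carrier carries the last stage.
All stages carried — the carrier prevails on this issue.
Per-issue: Issue I → claimant; Issue II → carrier; Issue III → carrier. The claimant must prevail on a majority of issues; overall, the carrier prevails.

carrier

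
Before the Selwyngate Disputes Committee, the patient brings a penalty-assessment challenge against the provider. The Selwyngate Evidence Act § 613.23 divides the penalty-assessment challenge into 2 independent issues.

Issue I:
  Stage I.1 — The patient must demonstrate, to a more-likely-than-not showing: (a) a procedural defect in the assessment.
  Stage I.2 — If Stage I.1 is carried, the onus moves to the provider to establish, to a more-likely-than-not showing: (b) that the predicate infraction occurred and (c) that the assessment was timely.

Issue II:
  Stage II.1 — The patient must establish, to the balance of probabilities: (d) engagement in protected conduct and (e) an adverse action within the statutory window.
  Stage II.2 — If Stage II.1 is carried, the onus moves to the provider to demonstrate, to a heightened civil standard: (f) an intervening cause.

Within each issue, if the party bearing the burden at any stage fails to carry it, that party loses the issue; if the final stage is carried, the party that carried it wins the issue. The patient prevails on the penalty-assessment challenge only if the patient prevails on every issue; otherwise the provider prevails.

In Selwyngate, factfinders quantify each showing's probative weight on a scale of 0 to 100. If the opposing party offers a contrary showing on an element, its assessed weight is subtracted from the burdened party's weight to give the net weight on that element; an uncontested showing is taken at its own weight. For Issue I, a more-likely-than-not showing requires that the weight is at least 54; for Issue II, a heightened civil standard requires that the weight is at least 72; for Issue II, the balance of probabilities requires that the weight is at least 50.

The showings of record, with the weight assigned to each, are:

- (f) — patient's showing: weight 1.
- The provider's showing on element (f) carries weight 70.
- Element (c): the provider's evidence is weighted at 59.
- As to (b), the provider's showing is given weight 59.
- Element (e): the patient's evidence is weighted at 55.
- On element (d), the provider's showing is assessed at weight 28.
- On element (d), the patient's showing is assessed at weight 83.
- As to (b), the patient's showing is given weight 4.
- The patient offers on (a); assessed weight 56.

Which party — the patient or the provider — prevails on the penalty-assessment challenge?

— Issue I —
Stage I.1 — burden on patient; standard: a more-likely-than-not showing (weight is at least 54).
    (a): 56 ≥ 54 [met]
  Stage I.1 is satisfied; the onus moves to the provider.
Stage I.2 — burden on provider; standard: a more-likely-than-not showing (weight is at least 54).
    (b): 59 − 4 = 55 ≥ 54 [met]
    (c): 59 ≥ 54 [met]
  Stage I.2 carried; the final stage is satisfied.
Every stage carried; the provider prevails on this issue.
— Issue II —
Stage II.1 (patient, the balance of probabilities, weight is at least 50): (d) net 83−28=55 ≥ 50 — meets; (e) 55 ≥ 50 — meets.
  All elements met. The burden passes to the provider.
Stage II.2 (provider, a heightened civil standard, weight is at least 72): (f) net 70−1=69 < 72 — fails.
  Not every element is met, so the provider fails to carry Stage II.2.
The patient prevails on this issue.
Per-issue: Issue I → provider; Issue II → patient. The patient must prevail on every issue; overall, the provider prevails.

provider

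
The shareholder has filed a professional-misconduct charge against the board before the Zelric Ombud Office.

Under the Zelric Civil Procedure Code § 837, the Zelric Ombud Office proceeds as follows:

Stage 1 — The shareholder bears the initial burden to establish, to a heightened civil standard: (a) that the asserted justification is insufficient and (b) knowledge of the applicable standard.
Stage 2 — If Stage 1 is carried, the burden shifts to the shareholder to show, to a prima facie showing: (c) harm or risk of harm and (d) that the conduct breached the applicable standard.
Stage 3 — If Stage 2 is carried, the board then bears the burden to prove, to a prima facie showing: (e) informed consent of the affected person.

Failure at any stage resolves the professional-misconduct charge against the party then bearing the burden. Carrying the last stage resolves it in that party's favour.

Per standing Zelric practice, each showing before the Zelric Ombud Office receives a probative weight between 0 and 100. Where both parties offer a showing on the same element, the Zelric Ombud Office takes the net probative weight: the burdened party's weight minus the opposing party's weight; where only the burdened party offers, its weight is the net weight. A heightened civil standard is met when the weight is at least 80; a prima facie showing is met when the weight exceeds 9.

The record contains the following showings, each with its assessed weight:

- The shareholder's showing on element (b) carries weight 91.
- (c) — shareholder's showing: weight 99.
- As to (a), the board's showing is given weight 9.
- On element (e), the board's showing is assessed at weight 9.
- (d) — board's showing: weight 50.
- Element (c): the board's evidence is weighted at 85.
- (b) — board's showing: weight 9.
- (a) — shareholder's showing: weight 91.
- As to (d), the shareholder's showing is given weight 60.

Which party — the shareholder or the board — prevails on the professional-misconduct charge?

shareholder

Stage 1 (shareholder, a heightened civil standard, weight is at least 80): (a) net 91−9=82 ≥ 80 — meets; (b) net 91−9=82 ≥ 80 — meets.
  All elements met. The shareholder retains the burden for Stage 2.
Stage 2 (shareholder, a prima facie showing, weight exceeds 9): (c) net 99−85=14 > 9 — meets; (d) net 60−50=10 > 9 — meets.
  Stage 2 is satisfied; the onus moves to the board.
Stage 3 (board, a prima facie showing, weight exceeds 9): (e) 9 ≤ 9 — fails.
  Not every element is met, so the board fails to carry Stage 3.
The analysis ends at Stage 3; the shareholder prevails.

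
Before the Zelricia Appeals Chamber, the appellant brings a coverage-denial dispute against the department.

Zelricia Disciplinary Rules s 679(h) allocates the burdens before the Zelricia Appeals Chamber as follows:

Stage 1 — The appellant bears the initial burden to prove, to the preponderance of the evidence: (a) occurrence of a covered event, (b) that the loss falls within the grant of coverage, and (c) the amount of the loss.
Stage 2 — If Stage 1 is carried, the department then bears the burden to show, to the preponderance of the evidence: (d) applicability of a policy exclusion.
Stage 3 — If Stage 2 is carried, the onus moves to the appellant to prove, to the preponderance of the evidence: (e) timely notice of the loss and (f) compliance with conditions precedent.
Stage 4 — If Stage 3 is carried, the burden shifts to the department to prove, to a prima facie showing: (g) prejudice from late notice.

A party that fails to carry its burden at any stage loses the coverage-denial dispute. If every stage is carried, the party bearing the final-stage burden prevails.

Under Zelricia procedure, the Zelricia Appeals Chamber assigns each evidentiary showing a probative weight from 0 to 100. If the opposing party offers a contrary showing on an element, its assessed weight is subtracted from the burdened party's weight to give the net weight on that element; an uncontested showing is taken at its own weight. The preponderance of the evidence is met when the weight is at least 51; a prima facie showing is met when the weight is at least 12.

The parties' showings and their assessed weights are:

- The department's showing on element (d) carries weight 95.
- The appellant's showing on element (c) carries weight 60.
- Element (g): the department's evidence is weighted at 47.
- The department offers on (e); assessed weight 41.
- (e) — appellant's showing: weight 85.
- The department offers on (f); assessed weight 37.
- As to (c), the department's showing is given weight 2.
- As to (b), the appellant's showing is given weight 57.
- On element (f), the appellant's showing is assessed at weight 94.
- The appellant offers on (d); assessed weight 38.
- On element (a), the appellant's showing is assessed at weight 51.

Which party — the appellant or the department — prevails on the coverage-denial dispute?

department

Stage 1 (appellant, the preponderance of the evidence, weight is at least 51): (a) 51 ≥ 51 — meets; (b) 57 ≥ 51 — meets; (c) net 60−2=58 ≥ 51 — meets.
  Stage 1 carried; the burden shifts to the department.
Stage 2 (department, the preponderance of the evidence, weight is at least 51): (d) net 95−38=57 ≥ 51 — meets.
  Stage 2 is satisfied; the onus moves to the appellant.
Stage 3 (appellant, the preponderance of the evidence, weight is at least 51): (e) net 85−41=44 < 51 — fails; (f) net 94−37=57 ≥ 51 — meets.
  The appellant does not carry Stage 3.
So the department prevails.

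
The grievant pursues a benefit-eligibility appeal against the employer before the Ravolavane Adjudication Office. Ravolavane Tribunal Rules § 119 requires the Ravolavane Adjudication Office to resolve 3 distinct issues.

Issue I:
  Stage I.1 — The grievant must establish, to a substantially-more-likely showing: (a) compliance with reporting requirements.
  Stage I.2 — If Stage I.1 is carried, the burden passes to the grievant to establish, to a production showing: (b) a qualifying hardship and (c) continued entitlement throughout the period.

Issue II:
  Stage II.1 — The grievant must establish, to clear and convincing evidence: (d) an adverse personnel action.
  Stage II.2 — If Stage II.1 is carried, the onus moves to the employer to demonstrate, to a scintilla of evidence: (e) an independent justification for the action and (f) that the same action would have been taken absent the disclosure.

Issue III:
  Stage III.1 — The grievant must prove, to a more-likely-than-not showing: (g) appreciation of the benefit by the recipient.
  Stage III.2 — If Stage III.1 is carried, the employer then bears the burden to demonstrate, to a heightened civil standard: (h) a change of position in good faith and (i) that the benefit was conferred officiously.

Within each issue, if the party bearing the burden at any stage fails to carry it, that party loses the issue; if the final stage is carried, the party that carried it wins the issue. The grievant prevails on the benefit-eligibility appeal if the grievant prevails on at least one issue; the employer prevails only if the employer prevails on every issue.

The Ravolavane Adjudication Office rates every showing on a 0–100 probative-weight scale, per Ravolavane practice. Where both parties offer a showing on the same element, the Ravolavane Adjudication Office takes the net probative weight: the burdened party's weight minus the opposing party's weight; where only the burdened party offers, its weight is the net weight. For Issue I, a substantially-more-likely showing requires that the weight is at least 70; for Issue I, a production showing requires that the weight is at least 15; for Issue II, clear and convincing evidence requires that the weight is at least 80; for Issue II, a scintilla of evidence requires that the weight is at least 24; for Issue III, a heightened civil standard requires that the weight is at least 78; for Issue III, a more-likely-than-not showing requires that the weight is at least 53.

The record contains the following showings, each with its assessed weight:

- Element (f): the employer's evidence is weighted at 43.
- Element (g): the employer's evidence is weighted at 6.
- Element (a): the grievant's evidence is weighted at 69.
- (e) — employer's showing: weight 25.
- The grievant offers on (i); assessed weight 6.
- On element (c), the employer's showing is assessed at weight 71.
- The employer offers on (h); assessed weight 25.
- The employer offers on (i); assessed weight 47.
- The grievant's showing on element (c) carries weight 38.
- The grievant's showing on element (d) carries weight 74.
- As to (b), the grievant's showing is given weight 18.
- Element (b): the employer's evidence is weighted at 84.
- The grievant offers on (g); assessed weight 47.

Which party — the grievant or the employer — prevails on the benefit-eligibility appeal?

employer

— Issue I —
Stage I.1 — burden on grievant; standard: a substantially-more-likely showing (weight is at least 70).
    (a): 69 < 70 [not met]
  Stage I.1 not carried; the grievant fails its burden.
The employer prevails on this issue.
— Issue II —
Stage II.1 (grievant, clear and convincing evidence, weight is at least 80): (d) 74 < 80 — fails.
  The grievant does not carry Stage II.1.
So the employer prevails on this issue.
— Issue III —
Stage III.1 (grievant, a more-likely-than-not showing, weight is at least 53): (g) net 47−6=41 < 53 — fails.
  The grievant does not carry Stage III.1.
So the employer prevails on this issue.
Per-issue: Issue I → employer; Issue II → employer; Issue III → employer. The grievant must prevail on at least one issue; overall, the employer prevails.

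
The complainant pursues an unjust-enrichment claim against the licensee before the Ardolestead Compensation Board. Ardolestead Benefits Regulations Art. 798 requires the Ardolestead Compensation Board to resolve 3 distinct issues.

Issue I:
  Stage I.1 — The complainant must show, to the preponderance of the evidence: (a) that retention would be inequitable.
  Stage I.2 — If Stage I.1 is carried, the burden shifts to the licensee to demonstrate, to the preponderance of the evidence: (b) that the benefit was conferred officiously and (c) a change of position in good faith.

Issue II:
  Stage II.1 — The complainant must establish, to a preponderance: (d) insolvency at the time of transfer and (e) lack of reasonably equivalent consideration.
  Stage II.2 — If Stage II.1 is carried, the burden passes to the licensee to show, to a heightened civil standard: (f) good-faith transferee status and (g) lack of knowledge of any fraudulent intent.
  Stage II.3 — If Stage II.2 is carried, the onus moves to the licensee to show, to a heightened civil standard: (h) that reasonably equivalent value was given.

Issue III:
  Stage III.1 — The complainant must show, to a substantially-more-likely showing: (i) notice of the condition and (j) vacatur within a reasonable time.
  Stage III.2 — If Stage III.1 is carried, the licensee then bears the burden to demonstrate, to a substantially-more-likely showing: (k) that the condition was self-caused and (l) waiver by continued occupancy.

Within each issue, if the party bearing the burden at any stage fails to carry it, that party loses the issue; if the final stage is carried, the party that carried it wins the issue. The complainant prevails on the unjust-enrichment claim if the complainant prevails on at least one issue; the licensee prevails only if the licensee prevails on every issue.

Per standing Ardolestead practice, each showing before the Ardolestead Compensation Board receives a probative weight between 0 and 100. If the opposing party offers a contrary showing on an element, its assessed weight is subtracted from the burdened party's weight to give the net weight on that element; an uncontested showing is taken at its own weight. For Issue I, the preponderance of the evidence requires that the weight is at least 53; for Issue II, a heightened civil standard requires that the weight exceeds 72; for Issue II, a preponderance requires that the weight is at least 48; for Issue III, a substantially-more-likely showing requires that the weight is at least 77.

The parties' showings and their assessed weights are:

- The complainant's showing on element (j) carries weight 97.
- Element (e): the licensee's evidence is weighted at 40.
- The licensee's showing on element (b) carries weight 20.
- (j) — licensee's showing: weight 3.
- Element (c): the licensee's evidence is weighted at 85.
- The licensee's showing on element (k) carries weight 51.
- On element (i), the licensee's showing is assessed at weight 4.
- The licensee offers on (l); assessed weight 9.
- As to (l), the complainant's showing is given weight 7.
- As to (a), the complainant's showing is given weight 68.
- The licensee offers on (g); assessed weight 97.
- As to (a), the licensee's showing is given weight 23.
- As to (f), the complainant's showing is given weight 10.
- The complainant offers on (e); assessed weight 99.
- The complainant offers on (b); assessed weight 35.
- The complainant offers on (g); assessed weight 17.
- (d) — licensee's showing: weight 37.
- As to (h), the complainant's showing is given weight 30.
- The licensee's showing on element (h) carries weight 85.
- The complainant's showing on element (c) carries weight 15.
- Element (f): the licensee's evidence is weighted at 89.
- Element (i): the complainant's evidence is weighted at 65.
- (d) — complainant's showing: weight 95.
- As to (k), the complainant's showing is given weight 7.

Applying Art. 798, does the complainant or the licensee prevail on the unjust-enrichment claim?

— Issue I —
At Stage I.1 the complainant must meet the preponderance of the evidence (weight is at least 53): on (a) the weight is 68 less the opposing 23 gives net 45, which does not reach 53, so (a) does not meet the standard.
  Stage I.1 not carried; the complainant fails its burden.
So the licensee prevails on this issue.
— Issue II —
Stage II.1 — burden on complainant; standard: a preponderance (weight is at least 48).
    (d): 95 − 37 = 58 ≥ 48 [met]
    (e): 99 − 40 = 59 ≥ 48 [met]
  The complainant carries Stage II.1; the licensee now bears the burden.
Stage II.2 — burden on licensee; standard: a heightened civil standard (weight exceeds 72).
    (f): 89 − 10 = 79 > 72 [met]
    (g): 97 − 17 = 80 > 72 [met]
  All elements met. The licensee retains the burden for Stage II.3.
Stage II.3 — burden on licensee; standard: a heightened civil standard (weight exceeds 72).
    (h): 85 − 30 = 55 ≤ 72 [not met]
  The licensee does not carry Stage II.3.
The analysis ends at Stage II.3; the complainant prevails on this issue.
— Issue III —
Stage III.1 — burden on complainant; standard: a substantially-more-likely showing (weight is at least 77).
    (i): 65 − 4 = 61 < 77 [not met]
    (j): 97 − 3 = 94 ≥ 77 [met]
  Stage III.1 not carried; the complainant fails its burden.
So the licensee prevails on this issue.
Per-issue: Issue I → licensee; Issue II → complainant; Issue III → licensee. The complainant must prevail on at least one issue; overall, the complainant prevails.

complainant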